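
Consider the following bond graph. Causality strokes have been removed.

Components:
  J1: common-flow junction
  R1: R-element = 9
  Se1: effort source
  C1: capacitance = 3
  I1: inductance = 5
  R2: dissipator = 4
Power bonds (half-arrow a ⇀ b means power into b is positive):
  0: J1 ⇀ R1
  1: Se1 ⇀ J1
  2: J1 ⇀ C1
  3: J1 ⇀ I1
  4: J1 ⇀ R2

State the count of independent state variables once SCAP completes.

#1 |J1  (Se1: effort source, stroke at far end)
#2 |J1  (C1 outputs effort q/C1)
#3 |I1  (I1 outputs flow p/I1)
#0 |J1  (J1: bond 3 brought flow, rest push out)
#4 |J1  (common-f at J1 fixed by 3)

2  (C1, I1 all integral)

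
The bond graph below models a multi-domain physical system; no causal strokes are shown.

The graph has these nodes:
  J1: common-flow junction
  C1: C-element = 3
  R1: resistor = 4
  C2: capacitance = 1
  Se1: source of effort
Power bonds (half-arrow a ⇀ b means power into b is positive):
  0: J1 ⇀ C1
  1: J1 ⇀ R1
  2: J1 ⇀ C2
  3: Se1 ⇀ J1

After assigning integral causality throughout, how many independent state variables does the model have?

2  (C1, C2 all integral)

b3 stroke at J1  (Se1 fixes effort; stroke away)
b0 stroke at J1  (prefer integral on C1)
b2 stroke at J1  (C2: C, integral causality)
b1 stroke at R1  (only one flow-in slot at J1)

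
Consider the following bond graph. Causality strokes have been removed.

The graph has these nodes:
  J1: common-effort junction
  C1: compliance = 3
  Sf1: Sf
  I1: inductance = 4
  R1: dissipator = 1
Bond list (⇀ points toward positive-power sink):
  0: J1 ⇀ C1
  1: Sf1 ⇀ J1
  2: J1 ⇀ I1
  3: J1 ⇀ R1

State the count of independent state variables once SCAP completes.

b1 |Sf1  (source Sf1 imposes f)
b0 |J1  (C1 integral (e out))
b2 |I1  (0-jn J1 has e-setter on 0)
b3 |R1  (J1 effort already set via bond 0)

2  (C1, I1 all integral)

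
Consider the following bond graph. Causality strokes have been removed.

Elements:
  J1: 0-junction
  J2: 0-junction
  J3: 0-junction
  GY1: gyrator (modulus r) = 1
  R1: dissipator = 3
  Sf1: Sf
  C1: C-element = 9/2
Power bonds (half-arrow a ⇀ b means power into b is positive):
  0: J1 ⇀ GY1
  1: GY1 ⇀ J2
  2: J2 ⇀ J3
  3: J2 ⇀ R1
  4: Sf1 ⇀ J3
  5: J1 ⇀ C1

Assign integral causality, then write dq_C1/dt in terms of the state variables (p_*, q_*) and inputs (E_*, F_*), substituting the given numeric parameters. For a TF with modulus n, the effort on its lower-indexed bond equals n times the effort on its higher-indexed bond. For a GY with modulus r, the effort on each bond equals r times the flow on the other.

β4 stroke→Sf1  (Sf1: flow source, stroke at near end)
β2 stroke→J3  (J3: last free bond brings effort in)
β5 stroke→J1  (C1 outputs effort q/C1)
β0 stroke→GY1  (0-jn J1 has e-setter on 5)
β1 stroke→GY1  (through GY1, causality inverts; strokes same side of GY1)
β3 stroke→J2  (J2: last free bond brings effort in)

dq_C1/dt = -3*F_Sf1 - 2*q_C1/3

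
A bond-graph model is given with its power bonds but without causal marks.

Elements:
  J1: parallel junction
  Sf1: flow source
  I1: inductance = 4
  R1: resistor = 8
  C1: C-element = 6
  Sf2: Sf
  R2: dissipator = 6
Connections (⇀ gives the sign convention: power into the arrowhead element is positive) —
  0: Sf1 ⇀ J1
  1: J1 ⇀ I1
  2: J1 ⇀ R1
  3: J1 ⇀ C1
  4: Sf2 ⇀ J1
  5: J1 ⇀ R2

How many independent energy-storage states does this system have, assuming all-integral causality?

b0 |Sf1  (Sf1: flow source, stroke at near end)
b4 |Sf2  (Sf2 (Sf) sets flow on bond)
b1 |I1  (I1: I, integral causality)
b3 |J1  (prefer integral on C1)
b2 |R1  (J1: bond 3 brought effort, rest push out)
b5 |R2  (common-e at J1 fixed by 3)

2  (C1, I1 all integral)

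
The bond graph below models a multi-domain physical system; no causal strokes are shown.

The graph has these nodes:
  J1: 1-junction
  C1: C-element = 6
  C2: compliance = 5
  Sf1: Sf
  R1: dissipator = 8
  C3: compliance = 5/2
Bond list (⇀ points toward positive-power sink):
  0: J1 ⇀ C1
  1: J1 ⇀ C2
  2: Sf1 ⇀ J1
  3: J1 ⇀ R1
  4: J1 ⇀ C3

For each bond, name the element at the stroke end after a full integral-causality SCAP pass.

β2 |Sf1  (Sf1 (Sf) sets flow on bond)
β0 |J1  (common-f at J1 fixed by 2)
β1 |J1  (1-jn J1 has f-setter on 2)
β3 |J1  (1-jn J1 has f-setter on 2)
β4 |J1  (J1 flow already set via bond 2)

bond 0 stroke at J1
bond 1 stroke at J1
bond 2 stroke at Sf1
bond 3 stroke at J1
bond 4 stroke at J1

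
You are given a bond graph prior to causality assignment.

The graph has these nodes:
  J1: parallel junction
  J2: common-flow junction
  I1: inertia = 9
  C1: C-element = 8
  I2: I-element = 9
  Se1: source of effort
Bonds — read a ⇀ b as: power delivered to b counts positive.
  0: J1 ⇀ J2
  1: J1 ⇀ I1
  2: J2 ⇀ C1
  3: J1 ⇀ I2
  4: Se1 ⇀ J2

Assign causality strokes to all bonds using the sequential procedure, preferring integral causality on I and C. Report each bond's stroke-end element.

β4 →J2  (Se1 fixes effort; stroke away)
β1 →I1  (I1 integral (f out))
β2 →J2  (C1 integral (e out))
β0 →J1  (J2: last free bond brings flow in)
β3 →I2  (common-e at J1 fixed by 0)

bond 0 |J1
bond 1 |I1
bond 2 |J2
bond 3 |I2
bond 4 |J2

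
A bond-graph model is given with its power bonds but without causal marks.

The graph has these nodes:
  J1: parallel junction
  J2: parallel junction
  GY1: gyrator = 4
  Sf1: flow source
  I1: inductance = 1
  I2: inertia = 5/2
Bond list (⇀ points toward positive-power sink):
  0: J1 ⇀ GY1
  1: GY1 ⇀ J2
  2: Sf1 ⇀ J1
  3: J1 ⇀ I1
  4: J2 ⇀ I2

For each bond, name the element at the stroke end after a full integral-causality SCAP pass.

bond 2 |Sf1  (Sf1: flow source, stroke at near end)
bond 3 |I1  (I1 integral (f out))
bond 0 |J1  (J1 needs exactly one e-in)
bond 1 |J2  (GY1 both-in/both-out from 0)
bond 4 |I2  (0-jn J2 has e-setter on 1)

b0 stroke→J1
b1 stroke→J2
b2 stroke→Sf1
b3 stroke→I1
b4 stroke→I2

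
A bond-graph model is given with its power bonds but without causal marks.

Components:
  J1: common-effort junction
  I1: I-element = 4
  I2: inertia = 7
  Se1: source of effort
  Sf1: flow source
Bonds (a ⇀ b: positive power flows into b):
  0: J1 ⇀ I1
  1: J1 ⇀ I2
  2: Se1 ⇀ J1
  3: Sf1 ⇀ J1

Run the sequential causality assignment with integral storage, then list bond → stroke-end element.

b0 |I1
b1 |I2
b2 |J1
b3 |Sf1

bond 2 →J1  (source Se1 imposes e)
bond 3 →Sf1  (source Sf1 imposes f)
bond 0 →I1  (common-e at J1 fixed by 2)
bond 1 →I2  (common-e at J1 fixed by 2)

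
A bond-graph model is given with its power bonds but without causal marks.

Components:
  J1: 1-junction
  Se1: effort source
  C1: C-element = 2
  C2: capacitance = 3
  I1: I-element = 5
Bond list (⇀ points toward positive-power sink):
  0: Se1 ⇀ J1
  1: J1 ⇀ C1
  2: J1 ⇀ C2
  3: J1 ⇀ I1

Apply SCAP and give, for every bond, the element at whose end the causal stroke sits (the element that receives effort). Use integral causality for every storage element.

#0 stroke at J1  (Se1 (Se) sets effort on bond)
#1 stroke at J1  (C1: C, integral causality)
#2 stroke at J1  (C2: C, integral causality)
#3 stroke at I1  (J1 needs exactly one f-in)

#0 →J1
#1 →J1
#2 →J1
#3 →I1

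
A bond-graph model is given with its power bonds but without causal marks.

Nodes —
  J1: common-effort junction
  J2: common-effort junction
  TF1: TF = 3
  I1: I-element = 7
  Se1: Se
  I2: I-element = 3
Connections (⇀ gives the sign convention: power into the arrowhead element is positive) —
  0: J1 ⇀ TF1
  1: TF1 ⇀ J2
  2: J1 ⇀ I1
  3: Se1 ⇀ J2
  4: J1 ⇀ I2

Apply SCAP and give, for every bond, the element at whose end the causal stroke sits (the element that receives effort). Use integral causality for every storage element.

#0 →J1
#1 →TF1
#2 →I1
#3 →J2
#4 →I2

β3 stroke at J2  (Se1 (Se) sets effort on bond)
β1 stroke at TF1  (J2: bond 3 brought effort, rest push out)
β0 stroke at J1  (TF1 one-in-one-out from 1)
β2 stroke at I1  (J1 effort already set via bond 0)
β4 stroke at I2  (common-e at J1 fixed by 0)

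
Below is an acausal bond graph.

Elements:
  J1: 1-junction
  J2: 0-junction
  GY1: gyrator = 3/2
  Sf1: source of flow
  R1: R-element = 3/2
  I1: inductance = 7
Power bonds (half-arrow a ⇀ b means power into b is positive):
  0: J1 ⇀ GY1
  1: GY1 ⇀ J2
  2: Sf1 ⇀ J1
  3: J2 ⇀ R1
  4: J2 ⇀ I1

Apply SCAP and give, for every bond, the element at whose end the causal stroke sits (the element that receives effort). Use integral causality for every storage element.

#0 |J1
#1 |J2
#2 |Sf1
#3 |R1
#4 |I1

#2 stroke→Sf1  (Sf1 fixes flow; stroke at Sf1)
#0 stroke→J1  (1-jn J1 has f-setter on 2)
#1 stroke→J2  (GY1: gyrator matches bond 0)
#3 stroke→R1  (J2: bond 1 brought effort, rest push out)
#4 stroke→I1  (J2: bond 1 brought effort, rest push out)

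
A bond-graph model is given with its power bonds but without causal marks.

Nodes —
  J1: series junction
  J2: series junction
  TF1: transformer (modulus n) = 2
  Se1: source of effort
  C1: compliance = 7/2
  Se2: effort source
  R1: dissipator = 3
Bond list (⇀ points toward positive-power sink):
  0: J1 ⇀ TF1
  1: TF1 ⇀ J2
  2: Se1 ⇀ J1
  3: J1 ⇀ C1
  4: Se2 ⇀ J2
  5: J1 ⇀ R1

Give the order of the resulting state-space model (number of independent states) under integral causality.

1  (C1 all integral)

β2 stroke→J1  (Se1 fixes effort; stroke away)
β4 stroke→J2  (source Se2 imposes e)
β1 stroke→TF1  (closing 1-jn rule on J2)
β0 stroke→J1  (TF1 one-in-one-out from 1)
β3 stroke→J1  (prefer integral on C1)
β5 stroke→R1  (J1: last free bond brings flow in)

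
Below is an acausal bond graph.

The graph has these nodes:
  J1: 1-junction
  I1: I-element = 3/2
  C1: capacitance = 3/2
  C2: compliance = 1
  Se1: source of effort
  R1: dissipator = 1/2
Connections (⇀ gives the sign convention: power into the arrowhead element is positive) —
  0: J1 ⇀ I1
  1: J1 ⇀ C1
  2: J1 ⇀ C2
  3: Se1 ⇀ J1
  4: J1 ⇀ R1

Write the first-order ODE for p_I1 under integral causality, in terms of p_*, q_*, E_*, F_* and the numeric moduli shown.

#3 stroke at J1  (source Se1 imposes e)
#0 stroke at I1  (I1 outputs flow p/I1)
#1 stroke at J1  (common-f at J1 fixed by 0)
#2 stroke at J1  (common-f at J1 fixed by 0)
#4 stroke at J1  (1-jn J1 has f-setter on 0)

dp_I1/dt = E_Se1 - p_I1/3 - 2*q_C1/3 - q_C2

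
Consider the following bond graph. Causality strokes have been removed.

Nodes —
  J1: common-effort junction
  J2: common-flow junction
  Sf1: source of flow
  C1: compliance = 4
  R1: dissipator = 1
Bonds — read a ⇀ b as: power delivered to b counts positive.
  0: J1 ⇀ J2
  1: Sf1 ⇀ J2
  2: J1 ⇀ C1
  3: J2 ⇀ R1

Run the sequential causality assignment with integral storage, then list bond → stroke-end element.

b0 →J2
b1 →Sf1
b2 →J1
b3 →J2

b1 stroke→Sf1  (Sf1: flow source, stroke at near end)
b0 stroke→J2  (J2: bond 1 brought flow, rest push out)
b3 stroke→J2  (1-jn J2 has f-setter on 1)
b2 stroke→J1  (J1: last free bond brings effort in)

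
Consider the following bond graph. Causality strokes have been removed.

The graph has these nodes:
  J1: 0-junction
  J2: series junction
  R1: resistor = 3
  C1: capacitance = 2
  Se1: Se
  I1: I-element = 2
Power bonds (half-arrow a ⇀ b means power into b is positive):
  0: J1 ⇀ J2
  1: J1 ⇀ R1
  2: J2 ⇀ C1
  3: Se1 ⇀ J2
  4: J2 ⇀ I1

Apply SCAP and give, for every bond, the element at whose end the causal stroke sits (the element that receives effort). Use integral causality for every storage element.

β0 |J2
β1 |J1
β2 |J2
β3 |J2
β4 |I1

bond 3 →J2  (source Se1 imposes e)
bond 2 →J2  (C1 integral (e out))
bond 4 →I1  (prefer integral on I1)
bond 0 →J2  (J2: bond 4 brought flow, rest push out)
bond 1 →J1  (closing 0-jn rule on J1)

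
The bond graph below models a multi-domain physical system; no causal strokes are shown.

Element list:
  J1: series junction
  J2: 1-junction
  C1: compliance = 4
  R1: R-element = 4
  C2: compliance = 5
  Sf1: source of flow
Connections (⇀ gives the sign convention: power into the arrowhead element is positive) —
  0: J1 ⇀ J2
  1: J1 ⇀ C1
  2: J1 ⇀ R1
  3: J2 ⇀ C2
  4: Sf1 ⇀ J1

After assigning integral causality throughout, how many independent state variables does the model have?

2  (C1, C2 all integral)

#4 →Sf1  (Sf1 fixes flow; stroke at Sf1)
#0 →J1  (J1 flow already set via bond 4)
#1 →J1  (J1 flow already set via bond 4)
#2 →J1  (common-f at J1 fixed by 4)
#3 →J2  (common-f at J2 fixed by 0)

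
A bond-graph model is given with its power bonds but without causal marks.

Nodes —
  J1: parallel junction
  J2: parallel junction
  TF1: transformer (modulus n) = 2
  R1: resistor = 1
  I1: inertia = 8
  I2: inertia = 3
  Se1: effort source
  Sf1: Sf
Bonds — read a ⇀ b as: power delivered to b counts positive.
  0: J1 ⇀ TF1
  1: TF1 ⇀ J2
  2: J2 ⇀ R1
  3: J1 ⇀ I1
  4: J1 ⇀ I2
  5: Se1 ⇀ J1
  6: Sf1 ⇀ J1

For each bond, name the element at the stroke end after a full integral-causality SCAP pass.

b5 stroke at J1  (Se1 fixes effort; stroke away)
b6 stroke at Sf1  (source Sf1 imposes f)
b0 stroke at TF1  (J1: bond 5 brought effort, rest push out)
b3 stroke at I1  (common-e at J1 fixed by 5)
b4 stroke at I2  (J1 effort already set via bond 5)
b1 stroke at J2  (TF1 one-in-one-out from 0)
b2 stroke at R1  (common-e at J2 fixed by 1)

#0 stroke at TF1
#1 stroke at J2
#2 stroke at R1
#3 stroke at I1
#4 stroke at I2
#5 stroke at J1
#6 stroke at Sf1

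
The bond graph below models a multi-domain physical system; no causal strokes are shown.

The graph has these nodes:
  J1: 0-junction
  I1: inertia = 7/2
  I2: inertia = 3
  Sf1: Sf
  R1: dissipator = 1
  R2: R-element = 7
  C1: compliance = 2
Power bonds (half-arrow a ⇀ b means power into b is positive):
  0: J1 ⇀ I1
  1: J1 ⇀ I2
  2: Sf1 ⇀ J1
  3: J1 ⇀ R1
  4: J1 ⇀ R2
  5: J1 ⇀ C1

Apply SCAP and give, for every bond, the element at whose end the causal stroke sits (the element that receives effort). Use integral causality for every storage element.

bond 0 →I1
bond 1 →I2
bond 2 →Sf1
bond 3 →R1
bond 4 →R2
bond 5 →J1

#2 →Sf1  (Sf1 (Sf) sets flow on bond)
#0 →I1  (I1 outputs flow p/I1)
#1 →I2  (I2 outputs flow p/I2)
#5 →J1  (C1 outputs effort q/C1)
#3 →R1  (0-jn J1 has e-setter on 5)
#4 →R2  (0-jn J1 has e-setter on 5)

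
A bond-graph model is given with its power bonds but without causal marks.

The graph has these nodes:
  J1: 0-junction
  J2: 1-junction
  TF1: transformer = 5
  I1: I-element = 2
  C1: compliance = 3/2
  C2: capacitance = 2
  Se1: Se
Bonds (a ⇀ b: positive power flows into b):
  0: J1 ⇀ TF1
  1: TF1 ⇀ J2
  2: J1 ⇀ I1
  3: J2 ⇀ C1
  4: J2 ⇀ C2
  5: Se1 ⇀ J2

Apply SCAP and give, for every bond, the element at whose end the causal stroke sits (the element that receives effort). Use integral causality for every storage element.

bond 0 |J1
bond 1 |TF1
bond 2 |I1
bond 3 |J2
bond 4 |J2
bond 5 |J2

β5 |J2  (Se1: effort source, stroke at far end)
β2 |I1  (prefer integral on I1)
β0 |J1  (J1 needs exactly one e-in)
β1 |TF1  (TF1: transformer flips bond 0)
β3 |J2  (common-f at J2 fixed by 1)
β4 |J2  (1-jn J2 has f-setter on 1)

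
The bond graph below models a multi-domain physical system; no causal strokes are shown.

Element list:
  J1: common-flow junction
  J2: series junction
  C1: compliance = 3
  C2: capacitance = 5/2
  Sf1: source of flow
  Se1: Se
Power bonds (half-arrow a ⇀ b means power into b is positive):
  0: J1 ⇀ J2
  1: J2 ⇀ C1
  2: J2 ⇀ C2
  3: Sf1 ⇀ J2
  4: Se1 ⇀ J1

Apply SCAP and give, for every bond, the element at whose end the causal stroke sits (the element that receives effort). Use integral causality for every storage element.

#0 |J2
#1 |J2
#2 |J2
#3 |Sf1
#4 |J1

β3 →Sf1  (Sf1 (Sf) sets flow on bond)
β4 →J1  (Se1 (Se) sets effort on bond)
β0 →J2  (only one flow-in slot at J1)
β1 →J2  (J2: bond 3 brought flow, rest push out)
β2 →J2  (1-jn J2 has f-setter on 3)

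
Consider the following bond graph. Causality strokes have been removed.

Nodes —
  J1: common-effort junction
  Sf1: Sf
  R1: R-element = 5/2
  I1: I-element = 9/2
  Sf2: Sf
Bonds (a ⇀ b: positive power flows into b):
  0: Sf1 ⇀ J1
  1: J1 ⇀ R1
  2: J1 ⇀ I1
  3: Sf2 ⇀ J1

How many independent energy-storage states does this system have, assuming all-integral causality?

b0 stroke→Sf1  (Sf1: flow source, stroke at near end)
b3 stroke→Sf2  (source Sf2 imposes f)
b2 stroke→I1  (I1 integral (f out))
b1 stroke→J1  (only one effort-in slot at J1)

1  (I1 all integral)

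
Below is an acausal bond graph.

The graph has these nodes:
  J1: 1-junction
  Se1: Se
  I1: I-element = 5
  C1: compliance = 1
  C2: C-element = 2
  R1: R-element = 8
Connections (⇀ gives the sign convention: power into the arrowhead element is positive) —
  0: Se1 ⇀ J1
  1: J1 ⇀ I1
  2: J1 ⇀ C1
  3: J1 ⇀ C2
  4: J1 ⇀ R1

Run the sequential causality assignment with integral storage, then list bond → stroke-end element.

#0 stroke→J1  (Se1 (Se) sets effort on bond)
#1 stroke→I1  (prefer integral on I1)
#2 stroke→J1  (J1: bond 1 brought flow, rest push out)
#3 stroke→J1  (common-f at J1 fixed by 1)
#4 stroke→J1  (J1: bond 1 brought flow, rest push out)

bond 0 stroke→J1
bond 1 stroke→I1
bond 2 stroke→J1
bond 3 stroke→J1
bond 4 stroke→J1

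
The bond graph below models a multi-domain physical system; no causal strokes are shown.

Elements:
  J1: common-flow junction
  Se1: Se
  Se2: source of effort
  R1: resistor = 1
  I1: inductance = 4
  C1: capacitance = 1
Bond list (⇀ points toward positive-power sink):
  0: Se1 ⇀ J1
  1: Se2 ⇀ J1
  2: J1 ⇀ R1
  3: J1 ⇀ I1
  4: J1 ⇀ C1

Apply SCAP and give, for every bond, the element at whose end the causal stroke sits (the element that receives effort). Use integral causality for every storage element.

β0 stroke→J1  (Se1: effort source, stroke at far end)
β1 stroke→J1  (Se2 fixes effort; stroke away)
β3 stroke→I1  (I1 integral (f out))
β2 stroke→J1  (J1 flow already set via bond 3)
β4 stroke→J1  (J1: bond 3 brought flow, rest push out)

#0 →J1
#1 →J1
#2 →J1
#3 →I1
#4 →J1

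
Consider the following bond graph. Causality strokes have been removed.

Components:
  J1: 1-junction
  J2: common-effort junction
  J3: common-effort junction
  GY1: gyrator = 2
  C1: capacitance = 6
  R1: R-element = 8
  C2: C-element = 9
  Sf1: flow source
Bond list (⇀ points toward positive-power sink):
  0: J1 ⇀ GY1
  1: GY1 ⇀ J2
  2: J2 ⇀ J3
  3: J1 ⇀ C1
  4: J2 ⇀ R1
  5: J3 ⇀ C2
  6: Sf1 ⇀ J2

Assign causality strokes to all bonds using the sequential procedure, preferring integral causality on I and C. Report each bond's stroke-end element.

b0 stroke at GY1
b1 stroke at GY1
b2 stroke at J2
b3 stroke at J1
b4 stroke at R1
b5 stroke at J3
b6 stroke at Sf1

bond 6 stroke at Sf1  (Sf1 (Sf) sets flow on bond)
bond 3 stroke at J1  (prefer integral on C1)
bond 0 stroke at GY1  (closing 1-jn rule on J1)
bond 1 stroke at GY1  (GY GY1: same side as bond 0)
bond 5 stroke at J3  (C2 integral (e out))
bond 2 stroke at J2  (0-jn J3 has e-setter on 5)
bond 4 stroke at R1  (J2 effort already set via bond 2)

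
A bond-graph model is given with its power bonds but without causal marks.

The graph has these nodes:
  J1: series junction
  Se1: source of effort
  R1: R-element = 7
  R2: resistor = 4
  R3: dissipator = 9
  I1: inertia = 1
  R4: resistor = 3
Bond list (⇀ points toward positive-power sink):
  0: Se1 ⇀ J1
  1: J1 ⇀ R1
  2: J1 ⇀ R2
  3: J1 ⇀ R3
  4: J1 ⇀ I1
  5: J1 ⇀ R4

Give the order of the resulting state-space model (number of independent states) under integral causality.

bond 0 stroke at J1  (Se1 (Se) sets effort on bond)
bond 4 stroke at I1  (prefer integral on I1)
bond 1 stroke at J1  (J1: bond 4 brought flow, rest push out)
bond 2 stroke at J1  (1-jn J1 has f-setter on 4)
bond 3 stroke at J1  (common-f at J1 fixed by 4)
bond 5 stroke at J1  (J1: bond 4 brought flow, rest push out)

1  (I1 all integral)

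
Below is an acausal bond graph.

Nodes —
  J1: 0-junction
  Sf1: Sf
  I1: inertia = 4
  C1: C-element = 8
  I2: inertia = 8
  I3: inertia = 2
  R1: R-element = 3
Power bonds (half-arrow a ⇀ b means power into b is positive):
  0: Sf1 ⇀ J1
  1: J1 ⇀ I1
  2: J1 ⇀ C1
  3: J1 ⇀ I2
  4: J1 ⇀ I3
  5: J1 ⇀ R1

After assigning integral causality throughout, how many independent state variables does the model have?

4  (C1, I1, I2, I3 all integral)

β0 stroke at Sf1  (Sf1 (Sf) sets flow on bond)
β1 stroke at I1  (I1 outputs flow p/I1)
β2 stroke at J1  (C1: C, integral causality)
β3 stroke at I2  (common-e at J1 fixed by 2)
β4 stroke at I3  (common-e at J1 fixed by 2)
β5 stroke at R1  (J1 effort already set via bond 2)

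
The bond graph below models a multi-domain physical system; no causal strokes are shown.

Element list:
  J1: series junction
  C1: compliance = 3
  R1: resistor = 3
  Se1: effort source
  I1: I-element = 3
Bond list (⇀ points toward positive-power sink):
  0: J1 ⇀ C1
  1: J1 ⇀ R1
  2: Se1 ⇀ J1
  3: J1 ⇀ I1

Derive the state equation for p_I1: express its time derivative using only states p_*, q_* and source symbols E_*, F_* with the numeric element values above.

dp_I1/dt = E_Se1 - p_I1 - q_C1/3

β2 |J1  (source Se1 imposes e)
β0 |J1  (C1 integral (e out))
β3 |I1  (prefer integral on I1)
β1 |J1  (J1: bond 3 brought flow, rest push out)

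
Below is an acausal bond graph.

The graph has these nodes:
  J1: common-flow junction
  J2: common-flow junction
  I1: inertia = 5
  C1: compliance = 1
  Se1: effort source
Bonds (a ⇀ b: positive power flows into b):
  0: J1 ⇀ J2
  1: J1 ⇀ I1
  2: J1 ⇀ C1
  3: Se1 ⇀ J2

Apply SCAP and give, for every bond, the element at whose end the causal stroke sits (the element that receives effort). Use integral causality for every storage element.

bond 0 stroke at J1
bond 1 stroke at I1
bond 2 stroke at J1
bond 3 stroke at J2

#3 |J2  (Se1: effort source, stroke at far end)
#0 |J1  (only one flow-in slot at J2)
#1 |I1  (I1: I, integral causality)
#2 |J1  (common-f at J1 fixed by 1)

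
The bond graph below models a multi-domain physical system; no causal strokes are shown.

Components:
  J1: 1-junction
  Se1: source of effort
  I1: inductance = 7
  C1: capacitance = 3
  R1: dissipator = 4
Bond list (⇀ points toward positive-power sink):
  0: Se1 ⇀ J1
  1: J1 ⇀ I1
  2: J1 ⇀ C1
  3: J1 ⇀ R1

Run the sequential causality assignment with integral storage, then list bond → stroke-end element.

β0 →J1  (Se1 (Se) sets effort on bond)
β1 →I1  (I1 outputs flow p/I1)
β2 →J1  (common-f at J1 fixed by 1)
β3 →J1  (J1 flow already set via bond 1)

#0 stroke→J1
#1 stroke→I1
#2 stroke→J1
#3 stroke→J1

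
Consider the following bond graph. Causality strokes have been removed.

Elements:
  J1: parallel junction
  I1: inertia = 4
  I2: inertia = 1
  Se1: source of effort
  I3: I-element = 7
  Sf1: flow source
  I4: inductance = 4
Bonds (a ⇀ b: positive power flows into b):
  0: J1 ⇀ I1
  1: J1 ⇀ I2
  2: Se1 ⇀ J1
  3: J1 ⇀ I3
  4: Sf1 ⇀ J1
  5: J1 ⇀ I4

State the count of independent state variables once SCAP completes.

bond 2 stroke at J1  (Se1: effort source, stroke at far end)
bond 4 stroke at Sf1  (Sf1: flow source, stroke at near end)
bond 0 stroke at I1  (common-e at J1 fixed by 2)
bond 1 stroke at I2  (0-jn J1 has e-setter on 2)
bond 3 stroke at I3  (common-e at J1 fixed by 2)
bond 5 stroke at I4  (J1 effort already set via bond 2)

4  (I1, I2, I3, I4 all integral)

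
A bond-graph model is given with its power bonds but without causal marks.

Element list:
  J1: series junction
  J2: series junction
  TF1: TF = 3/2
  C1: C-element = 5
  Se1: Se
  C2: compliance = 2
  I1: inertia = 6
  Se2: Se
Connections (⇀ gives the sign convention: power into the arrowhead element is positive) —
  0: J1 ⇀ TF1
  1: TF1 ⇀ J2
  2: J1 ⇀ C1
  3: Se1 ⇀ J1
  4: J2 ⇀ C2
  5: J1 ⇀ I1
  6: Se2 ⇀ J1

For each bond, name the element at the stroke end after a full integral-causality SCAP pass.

b0 stroke→J1
b1 stroke→TF1
b2 stroke→J1
b3 stroke→J1
b4 stroke→J2
b5 stroke→I1
b6 stroke→J1

β3 |J1  (Se1 (Se) sets effort on bond)
β6 |J1  (Se2: effort source, stroke at far end)
β2 |J1  (C1 integral (e out))
β4 |J2  (C2 integral (e out))
β1 |TF1  (J2: last free bond brings flow in)
β0 |J1  (through TF1, causality passes straight; one stroke at TF1)
β5 |I1  (closing 1-jn rule on J1)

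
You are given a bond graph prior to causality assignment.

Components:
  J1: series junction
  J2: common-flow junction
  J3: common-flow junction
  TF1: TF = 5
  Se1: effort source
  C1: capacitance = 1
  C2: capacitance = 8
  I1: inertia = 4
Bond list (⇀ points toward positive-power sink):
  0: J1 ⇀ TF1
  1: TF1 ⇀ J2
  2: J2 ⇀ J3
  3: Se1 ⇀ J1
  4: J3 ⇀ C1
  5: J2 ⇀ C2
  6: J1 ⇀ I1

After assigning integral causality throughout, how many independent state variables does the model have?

#3 →J1  (source Se1 imposes e)
#4 →J3  (prefer integral on C1)
#2 →J2  (only one flow-in slot at J3)
#5 →J2  (C2: C, integral causality)
#1 →TF1  (closing 1-jn rule on J2)
#0 →J1  (TF TF1: opposite of bond 1)
#6 →I1  (only one flow-in slot at J1)

3  (C1, C2, I1 all integral)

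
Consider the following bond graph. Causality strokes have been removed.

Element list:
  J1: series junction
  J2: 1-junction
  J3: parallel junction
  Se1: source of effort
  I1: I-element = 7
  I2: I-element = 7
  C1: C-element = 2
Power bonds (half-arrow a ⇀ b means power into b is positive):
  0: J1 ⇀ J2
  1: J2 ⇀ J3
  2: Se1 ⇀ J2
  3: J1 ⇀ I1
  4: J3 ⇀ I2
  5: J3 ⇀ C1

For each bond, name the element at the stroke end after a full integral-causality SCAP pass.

β0 |J1
β1 |J2
β2 |J2
β3 |I1
β4 |I2
β5 |J3

bond 2 stroke at J2  (Se1: effort source, stroke at far end)
bond 3 stroke at I1  (I1 integral (f out))
bond 0 stroke at J1  (J1: bond 3 brought flow, rest push out)
bond 1 stroke at J2  (J2 flow already set via bond 0)
bond 4 stroke at I2  (I2 outputs flow p/I2)
bond 5 stroke at J3  (J3 needs exactly one e-in)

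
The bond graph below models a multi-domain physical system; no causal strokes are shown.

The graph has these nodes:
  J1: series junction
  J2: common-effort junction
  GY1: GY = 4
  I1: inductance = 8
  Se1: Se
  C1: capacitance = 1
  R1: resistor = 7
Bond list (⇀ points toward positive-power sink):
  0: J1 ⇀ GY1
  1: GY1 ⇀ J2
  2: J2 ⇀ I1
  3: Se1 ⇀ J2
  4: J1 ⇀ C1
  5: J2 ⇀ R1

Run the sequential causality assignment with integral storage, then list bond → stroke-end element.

β3 →J2  (source Se1 imposes e)
β1 →GY1  (common-e at J2 fixed by 3)
β2 →I1  (common-e at J2 fixed by 3)
β5 →R1  (J2 effort already set via bond 3)
β0 →GY1  (through GY1, causality inverts; strokes same side of GY1)
β4 →J1  (1-jn J1 has f-setter on 0)

#0 stroke→GY1
#1 stroke→GY1
#2 stroke→I1
#3 stroke→J2
#4 stroke→J1
#5 stroke→R1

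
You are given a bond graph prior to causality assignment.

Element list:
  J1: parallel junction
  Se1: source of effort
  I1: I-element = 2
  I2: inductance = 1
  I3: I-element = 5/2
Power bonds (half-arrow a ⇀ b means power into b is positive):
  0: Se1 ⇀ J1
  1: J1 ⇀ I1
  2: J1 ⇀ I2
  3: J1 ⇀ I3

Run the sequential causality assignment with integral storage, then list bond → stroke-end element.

b0 stroke→J1
b1 stroke→I1
b2 stroke→I2
b3 stroke→I3

b0 |J1  (Se1: effort source, stroke at far end)
b1 |I1  (J1: bond 0 brought effort, rest push out)
b2 |I2  (common-e at J1 fixed by 0)
b3 |I3  (J1 effort already set via bond 0)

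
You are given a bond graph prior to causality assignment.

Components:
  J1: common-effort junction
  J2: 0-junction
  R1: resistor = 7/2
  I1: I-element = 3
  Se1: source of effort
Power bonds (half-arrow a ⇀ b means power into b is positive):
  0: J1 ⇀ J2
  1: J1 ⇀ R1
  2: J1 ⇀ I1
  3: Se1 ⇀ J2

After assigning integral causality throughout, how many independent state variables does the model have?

1  (I1 all integral)

b3 stroke at J2  (Se1 (Se) sets effort on bond)
b0 stroke at J1  (common-e at J2 fixed by 3)
b1 stroke at R1  (0-jn J1 has e-setter on 0)
b2 stroke at I1  (common-e at J1 fixed by 0)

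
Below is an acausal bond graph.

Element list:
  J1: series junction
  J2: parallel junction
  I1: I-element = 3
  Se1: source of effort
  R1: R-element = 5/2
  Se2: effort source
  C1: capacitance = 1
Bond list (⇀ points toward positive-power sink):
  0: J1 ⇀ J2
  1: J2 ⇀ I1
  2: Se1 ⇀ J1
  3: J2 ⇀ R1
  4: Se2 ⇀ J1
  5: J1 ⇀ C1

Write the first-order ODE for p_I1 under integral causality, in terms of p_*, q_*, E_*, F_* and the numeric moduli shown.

dp_I1/dt = E_Se1 + E_Se2 - q_C1

bond 2 →J1  (Se1 (Se) sets effort on bond)
bond 4 →J1  (Se2 fixes effort; stroke away)
bond 1 →I1  (I1 outputs flow p/I1)
bond 5 →J1  (C1 outputs effort q/C1)
bond 0 →J2  (J1: last free bond brings flow in)
bond 3 →R1  (J2 effort already set via bond 0)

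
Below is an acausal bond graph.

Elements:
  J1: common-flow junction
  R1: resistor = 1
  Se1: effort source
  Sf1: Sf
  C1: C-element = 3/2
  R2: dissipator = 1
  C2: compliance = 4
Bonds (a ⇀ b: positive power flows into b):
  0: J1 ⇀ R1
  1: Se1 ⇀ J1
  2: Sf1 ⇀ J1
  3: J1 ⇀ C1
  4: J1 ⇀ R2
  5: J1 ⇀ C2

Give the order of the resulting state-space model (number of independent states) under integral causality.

2  (C1, C2 all integral)

β1 |J1  (Se1 fixes effort; stroke away)
β2 |Sf1  (source Sf1 imposes f)
β0 |J1  (J1 flow already set via bond 2)
β3 |J1  (J1 flow already set via bond 2)
β4 |J1  (J1: bond 2 brought flow, rest push out)
β5 |J1  (J1 flow already set via bond 2)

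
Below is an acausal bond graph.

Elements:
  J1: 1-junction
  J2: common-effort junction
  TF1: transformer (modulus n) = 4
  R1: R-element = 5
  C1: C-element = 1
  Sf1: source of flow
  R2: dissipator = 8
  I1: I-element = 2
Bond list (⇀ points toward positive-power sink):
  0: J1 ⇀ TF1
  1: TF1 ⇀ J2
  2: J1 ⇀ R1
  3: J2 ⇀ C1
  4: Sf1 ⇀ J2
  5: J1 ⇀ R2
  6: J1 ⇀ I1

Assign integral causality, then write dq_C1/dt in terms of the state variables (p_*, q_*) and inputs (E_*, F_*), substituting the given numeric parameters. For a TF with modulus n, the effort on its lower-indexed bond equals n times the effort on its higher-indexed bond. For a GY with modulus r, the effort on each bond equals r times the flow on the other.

dq_C1/dt = F_Sf1 + 2*p_I1

bond 4 →Sf1  (Sf1 fixes flow; stroke at Sf1)
bond 3 →J2  (C1 outputs effort q/C1)
bond 1 →TF1  (common-e at J2 fixed by 3)
bond 0 →J1  (through TF1, causality passes straight; one stroke at TF1)
bond 6 →I1  (I1 outputs flow p/I1)
bond 2 →J1  (common-f at J1 fixed by 6)
bond 5 →J1  (J1: bond 6 brought flow, rest push out)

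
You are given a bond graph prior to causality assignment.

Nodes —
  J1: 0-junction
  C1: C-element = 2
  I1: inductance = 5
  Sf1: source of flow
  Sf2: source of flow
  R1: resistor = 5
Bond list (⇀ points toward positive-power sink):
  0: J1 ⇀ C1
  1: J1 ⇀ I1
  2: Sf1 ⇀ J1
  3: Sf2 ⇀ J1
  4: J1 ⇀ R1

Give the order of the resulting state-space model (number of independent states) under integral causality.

2  (C1, I1 all integral)

b2 →Sf1  (Sf1: flow source, stroke at near end)
b3 →Sf2  (Sf2 (Sf) sets flow on bond)
b0 →J1  (C1 outputs effort q/C1)
b1 →I1  (common-e at J1 fixed by 0)
b4 →R1  (common-e at J1 fixed by 0)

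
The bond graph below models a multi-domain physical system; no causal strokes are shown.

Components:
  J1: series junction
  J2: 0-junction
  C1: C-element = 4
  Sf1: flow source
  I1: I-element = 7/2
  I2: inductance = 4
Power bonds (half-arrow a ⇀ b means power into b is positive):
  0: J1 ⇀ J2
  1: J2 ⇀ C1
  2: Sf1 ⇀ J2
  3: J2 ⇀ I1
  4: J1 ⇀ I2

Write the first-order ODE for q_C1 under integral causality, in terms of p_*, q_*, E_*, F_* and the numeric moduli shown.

dq_C1/dt = F_Sf1 - 2*p_I1/7 + p_I2/4

β2 →Sf1  (Sf1 fixes flow; stroke at Sf1)
β1 →J2  (C1 outputs effort q/C1)
β0 →J1  (J2: bond 1 brought effort, rest push out)
β3 →I1  (J2 effort already set via bond 1)
β4 →I2  (only one flow-in slot at J1)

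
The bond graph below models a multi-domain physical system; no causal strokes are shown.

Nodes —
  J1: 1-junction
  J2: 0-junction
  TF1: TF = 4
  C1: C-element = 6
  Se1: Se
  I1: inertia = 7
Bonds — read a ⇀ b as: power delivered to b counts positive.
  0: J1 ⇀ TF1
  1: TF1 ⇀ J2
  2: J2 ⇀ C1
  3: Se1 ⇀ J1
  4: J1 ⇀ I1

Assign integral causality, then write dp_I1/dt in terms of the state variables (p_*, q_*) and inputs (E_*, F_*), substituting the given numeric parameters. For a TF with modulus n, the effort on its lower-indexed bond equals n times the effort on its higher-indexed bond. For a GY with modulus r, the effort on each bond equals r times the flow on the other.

#3 stroke→J1  (Se1 fixes effort; stroke away)
#2 stroke→J2  (C1: C, integral causality)
#1 stroke→TF1  (J2 effort already set via bond 2)
#0 stroke→J1  (TF TF1: opposite of bond 1)
#4 stroke→I1  (J1 needs exactly one f-in)

dp_I1/dt = E_Se1 - 2*q_C1/3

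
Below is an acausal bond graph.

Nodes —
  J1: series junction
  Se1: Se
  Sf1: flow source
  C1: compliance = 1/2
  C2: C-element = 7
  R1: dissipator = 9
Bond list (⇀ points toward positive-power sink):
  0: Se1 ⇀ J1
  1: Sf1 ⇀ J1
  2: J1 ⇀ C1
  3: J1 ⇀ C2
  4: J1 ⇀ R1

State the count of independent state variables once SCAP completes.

bond 0 stroke→J1  (Se1: effort source, stroke at far end)
bond 1 stroke→Sf1  (Sf1: flow source, stroke at near end)
bond 2 stroke→J1  (common-f at J1 fixed by 1)
bond 3 stroke→J1  (common-f at J1 fixed by 1)
bond 4 stroke→J1  (J1: bond 1 brought flow, rest push out)

2  (C1, C2 all integral)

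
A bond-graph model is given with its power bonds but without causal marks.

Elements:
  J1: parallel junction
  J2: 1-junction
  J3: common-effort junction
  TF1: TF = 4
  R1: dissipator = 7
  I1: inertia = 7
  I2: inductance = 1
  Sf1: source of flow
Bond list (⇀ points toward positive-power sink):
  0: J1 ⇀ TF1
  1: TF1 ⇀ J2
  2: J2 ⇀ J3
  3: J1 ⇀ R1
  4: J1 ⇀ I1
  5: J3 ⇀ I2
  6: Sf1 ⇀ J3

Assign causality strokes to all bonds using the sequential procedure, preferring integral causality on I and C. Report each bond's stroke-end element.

bond 0 |TF1
bond 1 |J2
bond 2 |J3
bond 3 |J1
bond 4 |I1
bond 5 |I2
bond 6 |Sf1

#6 →Sf1  (source Sf1 imposes f)
#4 →I1  (I1 integral (f out))
#5 →I2  (I2: I, integral causality)
#2 →J3  (J3 needs exactly one e-in)
#1 →J2  (common-f at J2 fixed by 2)
#0 →TF1  (TF TF1: opposite of bond 1)
#3 →J1  (closing 0-jn rule on J1)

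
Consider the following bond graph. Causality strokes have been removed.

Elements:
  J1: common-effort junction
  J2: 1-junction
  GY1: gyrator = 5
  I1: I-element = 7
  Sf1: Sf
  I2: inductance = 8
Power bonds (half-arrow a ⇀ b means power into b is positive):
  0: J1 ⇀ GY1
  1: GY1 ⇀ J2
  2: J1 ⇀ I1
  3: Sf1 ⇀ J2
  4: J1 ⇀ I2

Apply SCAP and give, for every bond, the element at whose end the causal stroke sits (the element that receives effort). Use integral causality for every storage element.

b3 →Sf1  (source Sf1 imposes f)
b1 →J2  (common-f at J2 fixed by 3)
b0 →J1  (GY1: gyrator matches bond 1)
b2 →I1  (J1: bond 0 brought effort, rest push out)
b4 →I2  (J1: bond 0 brought effort, rest push out)

bond 0 →J1
bond 1 →J2
bond 2 →I1
bond 3 →Sf1
bond 4 →I2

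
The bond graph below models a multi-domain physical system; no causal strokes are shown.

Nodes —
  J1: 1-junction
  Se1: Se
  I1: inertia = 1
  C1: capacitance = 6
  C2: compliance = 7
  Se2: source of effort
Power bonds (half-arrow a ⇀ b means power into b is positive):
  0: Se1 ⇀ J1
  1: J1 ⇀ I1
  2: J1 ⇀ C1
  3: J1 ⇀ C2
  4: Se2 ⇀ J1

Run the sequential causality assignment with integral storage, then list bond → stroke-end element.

β0 stroke at J1  (source Se1 imposes e)
β4 stroke at J1  (Se2 fixes effort; stroke away)
β1 stroke at I1  (I1: I, integral causality)
β2 stroke at J1  (J1: bond 1 brought flow, rest push out)
β3 stroke at J1  (J1 flow already set via bond 1)

b0 |J1
b1 |I1
b2 |J1
b3 |J1
b4 |J1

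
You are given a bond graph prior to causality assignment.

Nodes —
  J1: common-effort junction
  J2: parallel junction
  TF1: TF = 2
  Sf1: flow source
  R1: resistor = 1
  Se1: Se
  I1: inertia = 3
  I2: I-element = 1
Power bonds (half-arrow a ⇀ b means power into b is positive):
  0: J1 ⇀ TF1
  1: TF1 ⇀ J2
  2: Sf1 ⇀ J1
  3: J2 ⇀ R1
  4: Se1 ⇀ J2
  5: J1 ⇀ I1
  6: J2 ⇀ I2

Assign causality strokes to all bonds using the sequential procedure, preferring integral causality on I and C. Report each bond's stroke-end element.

#0 stroke→J1
#1 stroke→TF1
#2 stroke→Sf1
#3 stroke→R1
#4 stroke→J2
#5 stroke→I1
#6 stroke→I2

b2 stroke at Sf1  (source Sf1 imposes f)
b4 stroke at J2  (Se1 fixes effort; stroke away)
b1 stroke at TF1  (common-e at J2 fixed by 4)
b3 stroke at R1  (J2: bond 4 brought effort, rest push out)
b6 stroke at I2  (J2: bond 4 brought effort, rest push out)
b0 stroke at J1  (TF1: transformer flips bond 1)
b5 stroke at I1  (0-jn J1 has e-setter on 0)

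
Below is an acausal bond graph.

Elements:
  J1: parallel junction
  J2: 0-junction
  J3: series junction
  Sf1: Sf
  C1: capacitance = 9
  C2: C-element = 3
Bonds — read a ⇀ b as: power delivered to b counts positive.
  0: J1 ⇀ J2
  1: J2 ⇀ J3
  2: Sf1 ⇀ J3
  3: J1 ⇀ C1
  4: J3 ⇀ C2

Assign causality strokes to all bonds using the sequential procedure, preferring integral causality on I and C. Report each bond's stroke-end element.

b2 stroke at Sf1  (Sf1 fixes flow; stroke at Sf1)
b1 stroke at J3  (J3 flow already set via bond 2)
b4 stroke at J3  (common-f at J3 fixed by 2)
b0 stroke at J2  (only one effort-in slot at J2)
b3 stroke at J1  (J1: last free bond brings effort in)

b0 stroke at J2
b1 stroke at J3
b2 stroke at Sf1
b3 stroke at J1
b4 stroke at J3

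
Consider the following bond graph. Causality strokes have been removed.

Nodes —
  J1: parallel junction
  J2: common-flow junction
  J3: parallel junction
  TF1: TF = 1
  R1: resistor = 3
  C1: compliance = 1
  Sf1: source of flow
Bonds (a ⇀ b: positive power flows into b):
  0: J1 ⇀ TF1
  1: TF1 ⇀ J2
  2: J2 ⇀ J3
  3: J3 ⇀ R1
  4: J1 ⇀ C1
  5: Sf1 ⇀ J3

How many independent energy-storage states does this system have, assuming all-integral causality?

bond 5 →Sf1  (Sf1 fixes flow; stroke at Sf1)
bond 4 →J1  (C1 outputs effort q/C1)
bond 0 →TF1  (J1 effort already set via bond 4)
bond 1 →J2  (TF1: transformer flips bond 0)
bond 2 →J3  (J2: last free bond brings flow in)
bond 3 →R1  (J3: bond 2 brought effort, rest push out)

1  (C1 all integral)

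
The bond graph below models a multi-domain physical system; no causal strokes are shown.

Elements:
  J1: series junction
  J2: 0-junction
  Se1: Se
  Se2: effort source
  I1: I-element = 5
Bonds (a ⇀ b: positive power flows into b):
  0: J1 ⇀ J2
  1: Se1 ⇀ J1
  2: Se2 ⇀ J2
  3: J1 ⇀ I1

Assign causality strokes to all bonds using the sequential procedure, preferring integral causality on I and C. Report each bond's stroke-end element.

bond 0 |J1
bond 1 |J1
bond 2 |J2
bond 3 |I1

b1 stroke→J1  (Se1: effort source, stroke at far end)
b2 stroke→J2  (Se2 (Se) sets effort on bond)
b0 stroke→J1  (common-e at J2 fixed by 2)
b3 stroke→I1  (J1 needs exactly one f-in)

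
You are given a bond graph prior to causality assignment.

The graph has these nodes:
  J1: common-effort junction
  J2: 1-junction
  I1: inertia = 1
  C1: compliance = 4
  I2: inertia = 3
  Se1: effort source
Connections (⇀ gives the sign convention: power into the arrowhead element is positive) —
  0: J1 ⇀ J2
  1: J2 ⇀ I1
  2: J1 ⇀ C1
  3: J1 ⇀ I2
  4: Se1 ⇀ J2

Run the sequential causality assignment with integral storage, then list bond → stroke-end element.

b0 |J2
b1 |I1
b2 |J1
b3 |I2
b4 |J2

#4 stroke at J2  (source Se1 imposes e)
#1 stroke at I1  (I1: I, integral causality)
#0 stroke at J2  (J2: bond 1 brought flow, rest push out)
#2 stroke at J1  (C1: C, integral causality)
#3 stroke at I2  (common-e at J1 fixed by 2)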